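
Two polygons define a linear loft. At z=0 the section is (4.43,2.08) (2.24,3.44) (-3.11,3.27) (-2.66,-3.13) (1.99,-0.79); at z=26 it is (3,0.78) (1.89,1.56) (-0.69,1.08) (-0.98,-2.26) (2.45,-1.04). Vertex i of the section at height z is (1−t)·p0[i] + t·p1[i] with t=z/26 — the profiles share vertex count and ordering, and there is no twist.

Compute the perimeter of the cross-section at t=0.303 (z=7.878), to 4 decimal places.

Perimeter at t=0.303: 20.0901

Cross-section at t=0.303: each vertex is (1-t)·p0[i] + t·p1[i].
  v1: (1-0.303)·(4.43,2.08) + 0.303·(3,0.78) = (3.9967,1.6861)
  v2: (1-0.303)·(2.24,3.44) + 0.303·(1.89,1.56) = (2.1340,2.8704)
  v3: (1-0.303)·(-3.11,3.27) + 0.303·(-0.69,1.08) = (-2.3767,2.6064)
  v4: (1-0.303)·(-2.66,-3.13) + 0.303·(-0.98,-2.26) = (-2.1510,-2.8664)
  v5: (1-0.303)·(1.99,-0.79) + 0.303·(2.45,-1.04) = (2.1294,-0.8658)
Perimeter = Σ |v_{i+1} − v_i|:
  edge 1→2: √(-1.8628² + 1.1843²) = 2.2073 (running 2.2073)
  edge 2→3: √(-4.5107² + -0.2639²) = 4.5184 (running 6.7257)
  edge 3→4: √(0.2258² + -5.4728²) = 5.4775 (running 12.2032)
  edge 4→5: √(4.2803² + 2.0006²) = 4.7248 (running 16.9280)
  edge 5→1: √(1.8673² + 2.5518²) = 3.1621 (running 20.0901)
Perimeter = 20.0901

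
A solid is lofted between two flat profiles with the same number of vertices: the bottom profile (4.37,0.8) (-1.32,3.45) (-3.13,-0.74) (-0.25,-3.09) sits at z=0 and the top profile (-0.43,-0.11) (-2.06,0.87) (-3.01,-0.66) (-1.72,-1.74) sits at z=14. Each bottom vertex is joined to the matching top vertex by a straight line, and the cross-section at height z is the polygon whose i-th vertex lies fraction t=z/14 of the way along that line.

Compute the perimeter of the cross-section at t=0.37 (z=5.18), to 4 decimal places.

Cross-section at t=0.37: each vertex is (1-t)·p0[i] + t·p1[i].
  v1: (1-0.37)·(4.37,0.8) + 0.37·(-0.43,-0.11) = (2.5940,0.4633)
  v2: (1-0.37)·(-1.32,3.45) + 0.37·(-2.06,0.87) = (-1.5938,2.4954)
  v3: (1-0.37)·(-3.13,-0.74) + 0.37·(-3.01,-0.66) = (-3.0856,-0.7104)
  v4: (1-0.37)·(-0.25,-3.09) + 0.37·(-1.72,-1.74) = (-0.7939,-2.5905)
Perimeter = Σ |v_{i+1} − v_i|:
  edge 1→2: √(-4.1878² + 2.0321²) = 4.6548 (running 4.6548)
  edge 2→3: √(-1.4918² + -3.2058²) = 3.5359 (running 8.1907)
  edge 3→4: √(2.2917² + -1.8801²) = 2.9642 (running 11.1549)
  edge 4→1: √(3.3879² + 3.0538²) = 4.5611 (running 15.7160)
Perimeter = 15.7160

Perimeter at t=0.37: 15.7160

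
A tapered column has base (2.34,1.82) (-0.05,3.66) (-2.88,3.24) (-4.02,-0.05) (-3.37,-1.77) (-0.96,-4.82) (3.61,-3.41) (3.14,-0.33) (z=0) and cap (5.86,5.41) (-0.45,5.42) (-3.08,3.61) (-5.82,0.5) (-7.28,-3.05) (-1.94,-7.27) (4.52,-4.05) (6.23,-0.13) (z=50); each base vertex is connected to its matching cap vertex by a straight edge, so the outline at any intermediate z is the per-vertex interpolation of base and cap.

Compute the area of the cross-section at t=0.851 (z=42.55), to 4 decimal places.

Cross-section at t=0.851: each vertex is (1-t)·p0[i] + t·p1[i].
  v1: (1-0.851)·(2.34,1.82) + 0.851·(5.86,5.41) = (5.3355,4.8751)
  v2: (1-0.851)·(-0.05,3.66) + 0.851·(-0.45,5.42) = (-0.3904,5.1578)
  v3: (1-0.851)·(-2.88,3.24) + 0.851·(-3.08,3.61) = (-3.0502,3.5549)
  v4: (1-0.851)·(-4.02,-0.05) + 0.851·(-5.82,0.5) = (-5.5518,0.4180)
  v5: (1-0.851)·(-3.37,-1.77) + 0.851·(-7.28,-3.05) = (-6.6974,-2.8593)
  v6: (1-0.851)·(-0.96,-4.82) + 0.851·(-1.94,-7.27) = (-1.7940,-6.9049)
  v7: (1-0.851)·(3.61,-3.41) + 0.851·(4.52,-4.05) = (4.3844,-3.9546)
  v8: (1-0.851)·(3.14,-0.33) + 0.851·(6.23,-0.13) = (5.7696,-0.1598)
Shoelace sum Σ(x_i·y_{i+1} − x_{i+1}·y_i):
  i=1: 5.3355·5.1578 − -0.3904·4.8751 = +29.4226 (running +29.4226)
  i=2: -0.3904·3.5549 − -3.0502·5.1578 = +14.3444 (running +43.7669)
  i=3: -3.0502·0.4180 − -5.5518·3.5549 = +18.4608 (running +62.2277)
  i=4: -5.5518·-2.8593 − -6.6974·0.4180 = +18.6740 (running +80.9017)
  i=5: -6.6974·-6.9049 − -1.7940·-2.8593 = +41.1158 (running +122.0175)
  i=6: -1.7940·-3.9546 − 4.3844·-6.9049 = +37.3687 (running +159.3862)
  i=7: 4.3844·-0.1598 − 5.7696·-3.9546 = +22.1160 (running +181.5022)
  i=8: 5.7696·4.8751 − 5.3355·-0.1598 = +28.9799 (running +210.4821)
Area = |Σ|/2 = |210.4821|/2 = 105.2411

Area at t=0.851: 105.2411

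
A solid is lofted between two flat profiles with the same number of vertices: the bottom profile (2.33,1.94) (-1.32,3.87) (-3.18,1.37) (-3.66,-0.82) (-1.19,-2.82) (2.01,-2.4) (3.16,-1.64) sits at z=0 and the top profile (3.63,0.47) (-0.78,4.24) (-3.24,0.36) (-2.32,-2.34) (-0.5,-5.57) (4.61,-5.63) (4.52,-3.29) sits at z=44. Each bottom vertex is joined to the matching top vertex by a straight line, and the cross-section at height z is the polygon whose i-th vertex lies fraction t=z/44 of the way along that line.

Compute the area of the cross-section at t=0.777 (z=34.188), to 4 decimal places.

Cross-section at t=0.777: each vertex is (1-t)·p0[i] + t·p1[i].
  v1: (1-0.777)·(2.33,1.94) + 0.777·(3.63,0.47) = (3.3401,0.7978)
  v2: (1-0.777)·(-1.32,3.87) + 0.777·(-0.78,4.24) = (-0.9004,4.1575)
  v3: (1-0.777)·(-3.18,1.37) + 0.777·(-3.24,0.36) = (-3.2266,0.5852)
  v4: (1-0.777)·(-3.66,-0.82) + 0.777·(-2.32,-2.34) = (-2.6188,-2.0010)
  v5: (1-0.777)·(-1.19,-2.82) + 0.777·(-0.5,-5.57) = (-0.6539,-4.9567)
  v6: (1-0.777)·(2.01,-2.4) + 0.777·(4.61,-5.63) = (4.0302,-4.9097)
  v7: (1-0.777)·(3.16,-1.64) + 0.777·(4.52,-3.29) = (4.2167,-2.9221)
Shoelace sum Σ(x_i·y_{i+1} − x_{i+1}·y_i):
  i=1: 3.3401·4.1575 − -0.9004·0.7978 = +14.6048 (running +14.6048)
  i=2: -0.9004·0.5852 − -3.2266·4.1575 = +12.8877 (running +27.4925)
  i=3: -3.2266·-2.0010 − -2.6188·0.5852 = +7.9892 (running +35.4817)
  i=4: -2.6188·-4.9567 − -0.6539·-2.0010 = +11.6724 (running +47.1541)
  i=5: -0.6539·-4.9097 − 4.0302·-4.9567 = +23.1870 (running +70.3411)
  i=6: 4.0302·-2.9221 − 4.2167·-4.9097 = +8.9264 (running +79.2675)
  i=7: 4.2167·0.7978 − 3.3401·-2.9221 = +13.1241 (running +92.3916)
Area = |Σ|/2 = |92.3916|/2 = 46.1958

Area at t=0.777: 46.1958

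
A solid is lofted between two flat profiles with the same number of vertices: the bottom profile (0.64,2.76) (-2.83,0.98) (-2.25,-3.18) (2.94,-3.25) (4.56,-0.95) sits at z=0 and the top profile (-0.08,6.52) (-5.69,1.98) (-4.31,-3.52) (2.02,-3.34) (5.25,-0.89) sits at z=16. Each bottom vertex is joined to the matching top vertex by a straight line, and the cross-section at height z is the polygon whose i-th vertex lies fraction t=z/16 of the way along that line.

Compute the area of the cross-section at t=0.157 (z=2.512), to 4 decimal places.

Area at t=0.157: 35.6485

Cross-section at t=0.157: each vertex is (1-t)·p0[i] + t·p1[i].
  v1: (1-0.157)·(0.64,2.76) + 0.157·(-0.08,6.52) = (0.5270,3.3503)
  v2: (1-0.157)·(-2.83,0.98) + 0.157·(-5.69,1.98) = (-3.2790,1.1370)
  v3: (1-0.157)·(-2.25,-3.18) + 0.157·(-4.31,-3.52) = (-2.5734,-3.2334)
  v4: (1-0.157)·(2.94,-3.25) + 0.157·(2.02,-3.34) = (2.7956,-3.2641)
  v5: (1-0.157)·(4.56,-0.95) + 0.157·(5.25,-0.89) = (4.6683,-0.9406)
Shoelace sum Σ(x_i·y_{i+1} − x_{i+1}·y_i):
  i=1: 0.5270·1.1370 − -3.2790·3.3503 = +11.5849 (running +11.5849)
  i=2: -3.2790·-3.2334 − -2.5734·1.1370 = +13.5283 (running +25.1132)
  i=3: -2.5734·-3.2641 − 2.7956·-3.2334 = +17.4391 (running +42.5523)
  i=4: 2.7956·-0.9406 − 4.6683·-3.2641 = +12.6086 (running +55.1609)
  i=5: 4.6683·3.3503 − 0.5270·-0.9406 = +16.1360 (running +71.2969)
Area = |Σ|/2 = |71.2969|/2 = 35.6485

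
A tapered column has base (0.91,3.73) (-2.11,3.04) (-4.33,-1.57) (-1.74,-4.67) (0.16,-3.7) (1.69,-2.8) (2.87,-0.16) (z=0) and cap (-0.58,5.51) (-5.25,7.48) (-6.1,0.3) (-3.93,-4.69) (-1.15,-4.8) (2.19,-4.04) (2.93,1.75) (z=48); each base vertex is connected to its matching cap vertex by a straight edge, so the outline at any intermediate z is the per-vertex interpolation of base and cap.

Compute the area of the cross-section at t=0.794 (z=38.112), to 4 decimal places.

Cross-section at t=0.794: each vertex is (1-t)·p0[i] + t·p1[i].
  v1: (1-0.794)·(0.91,3.73) + 0.794·(-0.58,5.51) = (-0.2731,5.1433)
  v2: (1-0.794)·(-2.11,3.04) + 0.794·(-5.25,7.48) = (-4.6032,6.5654)
  v3: (1-0.794)·(-4.33,-1.57) + 0.794·(-6.1,0.3) = (-5.7354,-0.0852)
  v4: (1-0.794)·(-1.74,-4.67) + 0.794·(-3.93,-4.69) = (-3.4789,-4.6859)
  v5: (1-0.794)·(0.16,-3.7) + 0.794·(-1.15,-4.8) = (-0.8801,-4.5734)
  v6: (1-0.794)·(1.69,-2.8) + 0.794·(2.19,-4.04) = (2.0870,-3.7846)
  v7: (1-0.794)·(2.87,-0.16) + 0.794·(2.93,1.75) = (2.9176,1.3565)
Shoelace sum Σ(x_i·y_{i+1} − x_{i+1}·y_i):
  i=1: -0.2731·6.5654 − -4.6032·5.1433 = +21.8828 (running +21.8828)
  i=2: -4.6032·-0.0852 − -5.7354·6.5654 = +38.0471 (running +59.9299)
  i=3: -5.7354·-4.6859 − -3.4789·-0.0852 = +26.5788 (running +86.5087)
  i=4: -3.4789·-4.5734 − -0.8801·-4.6859 = +11.7860 (running +98.2947)
  i=5: -0.8801·-3.7846 − 2.0870·-4.5734 = +12.8756 (running +111.1704)
  i=6: 2.0870·1.3565 − 2.9176·-3.7846 = +13.8731 (running +125.0434)
  i=7: 2.9176·5.1433 − -0.2731·1.3565 = +15.3768 (running +140.4202)
Area = |Σ|/2 = |140.4202|/2 = 70.2101

Area at t=0.794: 70.2101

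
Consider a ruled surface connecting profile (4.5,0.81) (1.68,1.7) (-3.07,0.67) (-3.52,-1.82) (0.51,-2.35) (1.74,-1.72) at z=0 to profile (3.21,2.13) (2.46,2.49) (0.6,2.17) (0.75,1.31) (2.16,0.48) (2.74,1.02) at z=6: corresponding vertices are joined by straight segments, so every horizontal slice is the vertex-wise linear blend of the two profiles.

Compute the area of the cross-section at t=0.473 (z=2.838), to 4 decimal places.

Area at t=0.473: 10.8565

Cross-section at t=0.473: each vertex is (1-t)·p0[i] + t·p1[i].
  v1: (1-0.473)·(4.5,0.81) + 0.473·(3.21,2.13) = (3.8898,1.4344)
  v2: (1-0.473)·(1.68,1.7) + 0.473·(2.46,2.49) = (2.0489,2.0737)
  v3: (1-0.473)·(-3.07,0.67) + 0.473·(0.6,2.17) = (-1.3341,1.3795)
  v4: (1-0.473)·(-3.52,-1.82) + 0.473·(0.75,1.31) = (-1.5003,-0.3395)
  v5: (1-0.473)·(0.51,-2.35) + 0.473·(2.16,0.48) = (1.2904,-1.0114)
  v6: (1-0.473)·(1.74,-1.72) + 0.473·(2.74,1.02) = (2.2130,-0.4240)
Shoelace sum Σ(x_i·y_{i+1} − x_{i+1}·y_i):
  i=1: 3.8898·2.0737 − 2.0489·1.4344 = +5.1273 (running +5.1273)
  i=2: 2.0489·1.3795 − -1.3341·2.0737 = +5.5930 (running +10.7203)
  i=3: -1.3341·-0.3395 − -1.5003·1.3795 = +2.5226 (running +13.2429)
  i=4: -1.5003·-1.0114 − 1.2904·-0.3395 = +1.9555 (running +15.1984)
  i=5: 1.2904·-0.4240 − 2.2130·-1.0114 = +1.6911 (running +16.8895)
  i=6: 2.2130·1.4344 − 3.8898·-0.4240 = +4.8234 (running +21.7130)
Area = |Σ|/2 = |21.7130|/2 = 10.8565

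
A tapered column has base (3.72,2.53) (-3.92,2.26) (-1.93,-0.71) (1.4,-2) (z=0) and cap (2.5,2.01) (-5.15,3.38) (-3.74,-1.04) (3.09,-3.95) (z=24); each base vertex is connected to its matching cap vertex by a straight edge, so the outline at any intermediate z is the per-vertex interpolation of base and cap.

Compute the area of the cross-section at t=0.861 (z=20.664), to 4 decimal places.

Area at t=0.861: 33.3056

Cross-section at t=0.861: each vertex is (1-t)·p0[i] + t·p1[i].
  v1: (1-0.861)·(3.72,2.53) + 0.861·(2.5,2.01) = (2.6696,2.0823)
  v2: (1-0.861)·(-3.92,2.26) + 0.861·(-5.15,3.38) = (-4.9790,3.2243)
  v3: (1-0.861)·(-1.93,-0.71) + 0.861·(-3.74,-1.04) = (-3.4884,-0.9941)
  v4: (1-0.861)·(1.4,-2) + 0.861·(3.09,-3.95) = (2.8551,-3.6789)
Shoelace sum Σ(x_i·y_{i+1} − x_{i+1}·y_i):
  i=1: 2.6696·3.2243 − -4.9790·2.0823 = +18.9753 (running +18.9753)
  i=2: -4.9790·-0.9941 − -3.4884·3.2243 = +16.1976 (running +35.1729)
  i=3: -3.4884·-3.6789 − 2.8551·-0.9941 = +15.6720 (running +50.8449)
  i=4: 2.8551·2.0823 − 2.6696·-3.6789 = +15.7663 (running +66.6112)
Area = |Σ|/2 = |66.6112|/2 = 33.3056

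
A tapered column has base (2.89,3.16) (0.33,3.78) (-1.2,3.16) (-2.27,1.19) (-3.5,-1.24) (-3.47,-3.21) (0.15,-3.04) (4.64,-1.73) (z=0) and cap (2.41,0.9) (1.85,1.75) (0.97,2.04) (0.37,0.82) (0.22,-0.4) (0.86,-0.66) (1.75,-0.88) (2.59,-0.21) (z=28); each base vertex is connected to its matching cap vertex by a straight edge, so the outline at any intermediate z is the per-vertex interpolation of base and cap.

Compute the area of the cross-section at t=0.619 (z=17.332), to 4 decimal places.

Cross-section at t=0.619: each vertex is (1-t)·p0[i] + t·p1[i].
  v1: (1-0.619)·(2.89,3.16) + 0.619·(2.41,0.9) = (2.5929,1.7611)
  v2: (1-0.619)·(0.33,3.78) + 0.619·(1.85,1.75) = (1.2709,2.5234)
  v3: (1-0.619)·(-1.2,3.16) + 0.619·(0.97,2.04) = (0.1432,2.4667)
  v4: (1-0.619)·(-2.27,1.19) + 0.619·(0.37,0.82) = (-0.6358,0.9610)
  v5: (1-0.619)·(-3.5,-1.24) + 0.619·(0.22,-0.4) = (-1.1973,-0.7200)
  v6: (1-0.619)·(-3.47,-3.21) + 0.619·(0.86,-0.66) = (-0.7897,-1.6315)
  v7: (1-0.619)·(0.15,-3.04) + 0.619·(1.75,-0.88) = (1.1404,-1.7030)
  v8: (1-0.619)·(4.64,-1.73) + 0.619·(2.59,-0.21) = (3.3710,-0.7891)
Shoelace sum Σ(x_i·y_{i+1} − x_{i+1}·y_i):
  i=1: 2.5929·2.5234 − 1.2709·1.7611 = +4.3049 (running +4.3049)
  i=2: 1.2709·2.4667 − 0.1432·2.5234 = +2.7735 (running +7.0783)
  i=3: 0.1432·0.9610 − -0.6358·2.4667 = +1.7061 (running +8.7844)
  i=4: -0.6358·-0.7200 − -1.1973·0.9610 = +1.6084 (running +10.3928)
  i=5: -1.1973·-1.6315 − -0.7897·-0.7200 = +1.3849 (running +11.7777)
  i=6: -0.7897·-1.7030 − 1.1404·-1.6315 = +3.2055 (running +14.9832)
  i=7: 1.1404·-0.7891 − 3.3710·-1.7030 = +4.8409 (running +19.8240)
  i=8: 3.3710·1.7611 − 2.5929·-0.7891 = +7.9827 (running +27.8067)
Area = |Σ|/2 = |27.8067|/2 = 13.9034

Area at t=0.619: 13.9034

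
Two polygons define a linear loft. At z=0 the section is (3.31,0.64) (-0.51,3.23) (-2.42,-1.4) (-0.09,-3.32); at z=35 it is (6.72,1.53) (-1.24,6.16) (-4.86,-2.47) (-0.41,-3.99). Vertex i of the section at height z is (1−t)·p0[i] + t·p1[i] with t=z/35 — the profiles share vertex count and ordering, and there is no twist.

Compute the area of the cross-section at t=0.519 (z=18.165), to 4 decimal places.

Area at t=0.519: 37.8658

Cross-section at t=0.519: each vertex is (1-t)·p0[i] + t·p1[i].
  v1: (1-0.519)·(3.31,0.64) + 0.519·(6.72,1.53) = (5.0798,1.1019)
  v2: (1-0.519)·(-0.51,3.23) + 0.519·(-1.24,6.16) = (-0.8889,4.7507)
  v3: (1-0.519)·(-2.42,-1.4) + 0.519·(-4.86,-2.47) = (-3.6864,-1.9553)
  v4: (1-0.519)·(-0.09,-3.32) + 0.519·(-0.41,-3.99) = (-0.2561,-3.6677)
Shoelace sum Σ(x_i·y_{i+1} − x_{i+1}·y_i):
  i=1: 5.0798·4.7507 − -0.8889·1.1019 = +25.1119 (running +25.1119)
  i=2: -0.8889·-1.9553 − -3.6864·4.7507 = +19.2507 (running +44.3626)
  i=3: -3.6864·-3.6677 − -0.2561·-1.9553 = +13.0199 (running +57.3824)
  i=4: -0.2561·1.1019 − 5.0798·-3.6677 = +18.3491 (running +75.7315)
Area = |Σ|/2 = |75.7315|/2 = 37.8658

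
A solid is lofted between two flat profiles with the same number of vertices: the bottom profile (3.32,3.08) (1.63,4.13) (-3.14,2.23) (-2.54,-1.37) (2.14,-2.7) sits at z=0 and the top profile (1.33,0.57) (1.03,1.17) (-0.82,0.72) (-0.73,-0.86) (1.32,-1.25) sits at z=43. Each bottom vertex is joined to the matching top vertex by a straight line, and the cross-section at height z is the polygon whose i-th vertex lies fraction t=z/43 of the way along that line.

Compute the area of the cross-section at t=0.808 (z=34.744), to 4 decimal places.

Cross-section at t=0.808: each vertex is (1-t)·p0[i] + t·p1[i].
  v1: (1-0.808)·(3.32,3.08) + 0.808·(1.33,0.57) = (1.7121,1.0519)
  v2: (1-0.808)·(1.63,4.13) + 0.808·(1.03,1.17) = (1.1452,1.7383)
  v3: (1-0.808)·(-3.14,2.23) + 0.808·(-0.82,0.72) = (-1.2654,1.0099)
  v4: (1-0.808)·(-2.54,-1.37) + 0.808·(-0.73,-0.86) = (-1.0775,-0.9579)
  v5: (1-0.808)·(2.14,-2.7) + 0.808·(1.32,-1.25) = (1.4774,-1.5284)
Shoelace sum Σ(x_i·y_{i+1} − x_{i+1}·y_i):
  i=1: 1.7121·1.7383 − 1.1452·1.0519 = +1.7715 (running +1.7715)
  i=2: 1.1452·1.0099 − -1.2654·1.7383 = +3.3563 (running +5.1278)
  i=3: -1.2654·-0.9579 − -1.0775·1.0099 = +2.3004 (running +7.4282)
  i=4: -1.0775·-1.5284 − 1.4774·-0.9579 = +3.0622 (running +10.4903)
  i=5: 1.4774·1.0519 − 1.7121·-1.5284 = +4.1709 (running +14.6612)
Area = |Σ|/2 = |14.6612|/2 = 7.3306

Area at t=0.808: 7.3306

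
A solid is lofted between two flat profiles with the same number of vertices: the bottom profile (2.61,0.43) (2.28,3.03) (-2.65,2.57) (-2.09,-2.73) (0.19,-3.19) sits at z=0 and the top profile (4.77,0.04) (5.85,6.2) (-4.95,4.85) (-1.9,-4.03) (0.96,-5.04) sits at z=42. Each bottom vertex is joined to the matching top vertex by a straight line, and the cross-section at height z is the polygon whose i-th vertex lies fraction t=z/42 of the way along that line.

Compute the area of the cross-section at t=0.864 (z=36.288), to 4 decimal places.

Cross-section at t=0.864: each vertex is (1-t)·p0[i] + t·p1[i].
  v1: (1-0.864)·(2.61,0.43) + 0.864·(4.77,0.04) = (4.4762,0.0930)
  v2: (1-0.864)·(2.28,3.03) + 0.864·(5.85,6.2) = (5.3645,5.7689)
  v3: (1-0.864)·(-2.65,2.57) + 0.864·(-4.95,4.85) = (-4.6372,4.5399)
  v4: (1-0.864)·(-2.09,-2.73) + 0.864·(-1.9,-4.03) = (-1.9258,-3.8532)
  v5: (1-0.864)·(0.19,-3.19) + 0.864·(0.96,-5.04) = (0.8553,-4.7884)
Shoelace sum Σ(x_i·y_{i+1} − x_{i+1}·y_i):
  i=1: 4.4762·5.7689 − 5.3645·0.0930 = +25.3238 (running +25.3238)
  i=2: 5.3645·4.5399 − -4.6372·5.7689 = +51.1058 (running +76.4295)
  i=3: -4.6372·-3.8532 − -1.9258·4.5399 = +26.6112 (running +103.0408)
  i=4: -1.9258·-4.7884 − 0.8553·-3.8532 = +12.5173 (running +115.5580)
  i=5: 0.8553·0.0930 − 4.4762·-4.7884 = +21.5136 (running +137.0716)
Area = |Σ|/2 = |137.0716|/2 = 68.5358

Area at t=0.864: 68.5358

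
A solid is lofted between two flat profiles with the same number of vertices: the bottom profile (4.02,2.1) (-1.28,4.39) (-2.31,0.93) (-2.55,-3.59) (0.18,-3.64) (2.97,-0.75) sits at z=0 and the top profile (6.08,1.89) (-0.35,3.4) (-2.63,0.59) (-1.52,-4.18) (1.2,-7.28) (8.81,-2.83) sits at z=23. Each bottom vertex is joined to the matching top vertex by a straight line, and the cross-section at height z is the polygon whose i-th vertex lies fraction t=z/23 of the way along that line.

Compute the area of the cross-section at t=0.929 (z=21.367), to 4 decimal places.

Cross-section at t=0.929: each vertex is (1-t)·p0[i] + t·p1[i].
  v1: (1-0.929)·(4.02,2.1) + 0.929·(6.08,1.89) = (5.9337,1.9049)
  v2: (1-0.929)·(-1.28,4.39) + 0.929·(-0.35,3.4) = (-0.4160,3.4703)
  v3: (1-0.929)·(-2.31,0.93) + 0.929·(-2.63,0.59) = (-2.6073,0.6141)
  v4: (1-0.929)·(-2.55,-3.59) + 0.929·(-1.52,-4.18) = (-1.5931,-4.1381)
  v5: (1-0.929)·(0.18,-3.64) + 0.929·(1.2,-7.28) = (1.1276,-7.0216)
  v6: (1-0.929)·(2.97,-0.75) + 0.929·(8.81,-2.83) = (8.3954,-2.6823)
Shoelace sum Σ(x_i·y_{i+1} − x_{i+1}·y_i):
  i=1: 5.9337·3.4703 − -0.4160·1.9049 = +21.3843 (running +21.3843)
  i=2: -0.4160·0.6141 − -2.6073·3.4703 = +8.7925 (running +30.1768)
  i=3: -2.6073·-4.1381 − -1.5931·0.6141 = +11.7676 (running +41.9444)
  i=4: -1.5931·-7.0216 − 1.1276·-4.1381 = +15.8523 (running +57.7967)
  i=5: 1.1276·-2.6823 − 8.3954·-7.0216 = +55.9240 (running +113.7207)
  i=6: 8.3954·1.9049 − 5.9337·-2.6823 = +31.9086 (running +145.6293)
Area = |Σ|/2 = |145.6293|/2 = 72.8147

Area at t=0.929: 72.8147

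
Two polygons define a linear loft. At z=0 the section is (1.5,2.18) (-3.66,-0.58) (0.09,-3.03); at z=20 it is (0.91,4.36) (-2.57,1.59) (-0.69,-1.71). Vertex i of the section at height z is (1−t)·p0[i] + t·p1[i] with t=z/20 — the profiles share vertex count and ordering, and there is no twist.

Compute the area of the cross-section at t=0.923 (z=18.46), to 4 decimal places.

Area at t=0.923: 8.6398

Cross-section at t=0.923: each vertex is (1-t)·p0[i] + t·p1[i].
  v1: (1-0.923)·(1.5,2.18) + 0.923·(0.91,4.36) = (0.9554,4.1921)
  v2: (1-0.923)·(-3.66,-0.58) + 0.923·(-2.57,1.59) = (-2.6539,1.4229)
  v3: (1-0.923)·(0.09,-3.03) + 0.923·(-0.69,-1.71) = (-0.6299,-1.8116)
Shoelace sum Σ(x_i·y_{i+1} − x_{i+1}·y_i):
  i=1: 0.9554·1.4229 − -2.6539·4.1921 = +12.4851 (running +12.4851)
  i=2: -2.6539·-1.8116 − -0.6299·1.4229 = +5.7043 (running +18.1895)
  i=3: -0.6299·4.1921 − 0.9554·-1.8116 = -0.9099 (running +17.2795)
Area = |Σ|/2 = |17.2795|/2 = 8.6398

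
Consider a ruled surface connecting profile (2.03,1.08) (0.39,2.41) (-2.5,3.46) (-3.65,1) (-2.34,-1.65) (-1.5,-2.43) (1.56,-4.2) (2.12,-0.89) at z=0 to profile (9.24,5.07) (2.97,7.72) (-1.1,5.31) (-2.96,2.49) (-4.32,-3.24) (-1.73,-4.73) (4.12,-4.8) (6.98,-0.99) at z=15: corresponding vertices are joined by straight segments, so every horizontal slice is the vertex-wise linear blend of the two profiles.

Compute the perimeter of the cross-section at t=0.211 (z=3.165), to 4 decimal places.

Cross-section at t=0.211: each vertex is (1-t)·p0[i] + t·p1[i].
  v1: (1-0.211)·(2.03,1.08) + 0.211·(9.24,5.07) = (3.5513,1.9219)
  v2: (1-0.211)·(0.39,2.41) + 0.211·(2.97,7.72) = (0.9344,3.5304)
  v3: (1-0.211)·(-2.5,3.46) + 0.211·(-1.1,5.31) = (-2.2046,3.8503)
  v4: (1-0.211)·(-3.65,1) + 0.211·(-2.96,2.49) = (-3.5044,1.3144)
  v5: (1-0.211)·(-2.34,-1.65) + 0.211·(-4.32,-3.24) = (-2.7578,-1.9855)
  v6: (1-0.211)·(-1.5,-2.43) + 0.211·(-1.73,-4.73) = (-1.5485,-2.9153)
  v7: (1-0.211)·(1.56,-4.2) + 0.211·(4.12,-4.8) = (2.1002,-4.3266)
  v8: (1-0.211)·(2.12,-0.89) + 0.211·(6.98,-0.99) = (3.1455,-0.9111)
Perimeter = Σ |v_{i+1} − v_i|:
  edge 1→2: √(-2.6169² + 1.6085²) = 3.0718 (running 3.0718)
  edge 2→3: √(-3.1390² + 0.3199²) = 3.1552 (running 6.2270)
  edge 3→4: √(-1.2998² + -2.5360²) = 2.8497 (running 9.0767)
  edge 4→5: √(0.7466² + -3.2999²) = 3.3833 (running 12.4600)
  edge 5→6: √(1.2092² + -0.9298²) = 1.5254 (running 13.9853)
  edge 6→7: √(3.6487² + -1.4113²) = 3.9121 (running 17.8975)
  edge 7→8: √(1.0453² + 3.4155²) = 3.5719 (running 21.4693)
  edge 8→1: √(0.4059² + 2.8330²) = 2.8619 (running 24.3313)
Perimeter = 24.3313

Perimeter at t=0.211: 24.3313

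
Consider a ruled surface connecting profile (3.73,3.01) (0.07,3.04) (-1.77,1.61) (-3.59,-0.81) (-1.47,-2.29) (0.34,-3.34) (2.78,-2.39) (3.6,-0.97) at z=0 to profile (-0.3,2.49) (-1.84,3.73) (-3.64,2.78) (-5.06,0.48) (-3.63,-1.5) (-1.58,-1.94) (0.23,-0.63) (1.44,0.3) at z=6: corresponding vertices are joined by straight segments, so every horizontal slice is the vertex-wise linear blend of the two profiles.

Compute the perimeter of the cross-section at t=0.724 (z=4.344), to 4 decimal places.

Perimeter at t=0.724: 18.5456

Cross-section at t=0.724: each vertex is (1-t)·p0[i] + t·p1[i].
  v1: (1-0.724)·(3.73,3.01) + 0.724·(-0.3,2.49) = (0.8123,2.6335)
  v2: (1-0.724)·(0.07,3.04) + 0.724·(-1.84,3.73) = (-1.3128,3.5396)
  v3: (1-0.724)·(-1.77,1.61) + 0.724·(-3.64,2.78) = (-3.1239,2.4571)
  v4: (1-0.724)·(-3.59,-0.81) + 0.724·(-5.06,0.48) = (-4.6543,0.1240)
  v5: (1-0.724)·(-1.47,-2.29) + 0.724·(-3.63,-1.5) = (-3.0338,-1.7180)
  v6: (1-0.724)·(0.34,-3.34) + 0.724·(-1.58,-1.94) = (-1.0501,-2.3264)
  v7: (1-0.724)·(2.78,-2.39) + 0.724·(0.23,-0.63) = (0.9338,-1.1158)
  v8: (1-0.724)·(3.6,-0.97) + 0.724·(1.44,0.3) = (2.0362,-0.0505)
Perimeter = Σ |v_{i+1} − v_i|:
  edge 1→2: √(-2.1251² + 0.9060²) = 2.3102 (running 2.3102)
  edge 2→3: √(-1.8110² + -1.0825²) = 2.1099 (running 4.4201)
  edge 3→4: √(-1.5304² + -2.3331²) = 2.7903 (running 7.2104)
  edge 4→5: √(1.6204² + -1.8420²) = 2.4533 (running 9.6637)
  edge 5→6: √(1.9838² + -0.6084²) = 2.0749 (running 11.7386)
  edge 6→7: √(1.9839² + 1.2106²) = 2.3241 (running 14.0627)
  edge 7→8: √(1.1024² + 1.0652²) = 1.5329 (running 15.5957)
  edge 8→1: √(-1.2239² + 2.6840²) = 2.9499 (running 18.5456)
Perimeter = 18.5456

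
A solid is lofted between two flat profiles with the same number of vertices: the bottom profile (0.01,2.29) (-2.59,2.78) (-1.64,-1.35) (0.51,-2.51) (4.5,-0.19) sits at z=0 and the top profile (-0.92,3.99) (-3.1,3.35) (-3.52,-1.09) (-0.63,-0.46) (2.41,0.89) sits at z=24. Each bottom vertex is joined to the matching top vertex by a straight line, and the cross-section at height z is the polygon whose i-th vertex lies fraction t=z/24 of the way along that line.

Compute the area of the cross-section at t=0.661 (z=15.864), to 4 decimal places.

Cross-section at t=0.661: each vertex is (1-t)·p0[i] + t·p1[i].
  v1: (1-0.661)·(0.01,2.29) + 0.661·(-0.92,3.99) = (-0.6047,3.4137)
  v2: (1-0.661)·(-2.59,2.78) + 0.661·(-3.1,3.35) = (-2.9271,3.1568)
  v3: (1-0.661)·(-1.64,-1.35) + 0.661·(-3.52,-1.09) = (-2.8827,-1.1781)
  v4: (1-0.661)·(0.51,-2.51) + 0.661·(-0.63,-0.46) = (-0.2435,-1.1549)
  v5: (1-0.661)·(4.5,-0.19) + 0.661·(2.41,0.89) = (3.1185,0.5239)
Shoelace sum Σ(x_i·y_{i+1} − x_{i+1}·y_i):
  i=1: -0.6047·3.1568 − -2.9271·3.4137 = +8.0833 (running +8.0833)
  i=2: -2.9271·-1.1781 − -2.8827·3.1568 = +12.5485 (running +20.6318)
  i=3: -2.8827·-1.1549 − -0.2435·-1.1781 = +3.0424 (running +23.6742)
  i=4: -0.2435·0.5239 − 3.1185·-1.1549 = +3.4741 (running +27.1483)
  i=5: 3.1185·3.4137 − -0.6047·0.5239 = +10.9625 (running +38.1108)
Area = |Σ|/2 = |38.1108|/2 = 19.0554

Area at t=0.661: 19.0554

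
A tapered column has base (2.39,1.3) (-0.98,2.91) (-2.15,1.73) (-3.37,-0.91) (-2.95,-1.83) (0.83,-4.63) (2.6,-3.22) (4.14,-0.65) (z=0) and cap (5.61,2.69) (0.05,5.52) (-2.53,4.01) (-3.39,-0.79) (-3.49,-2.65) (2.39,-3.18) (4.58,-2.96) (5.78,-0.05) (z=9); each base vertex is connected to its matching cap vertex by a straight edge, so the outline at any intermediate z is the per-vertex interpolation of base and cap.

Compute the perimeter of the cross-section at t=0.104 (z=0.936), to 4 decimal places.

Perimeter at t=0.104: 22.5264

Cross-section at t=0.104: each vertex is (1-t)·p0[i] + t·p1[i].
  v1: (1-0.104)·(2.39,1.3) + 0.104·(5.61,2.69) = (2.7249,1.4446)
  v2: (1-0.104)·(-0.98,2.91) + 0.104·(0.05,5.52) = (-0.8729,3.1814)
  v3: (1-0.104)·(-2.15,1.73) + 0.104·(-2.53,4.01) = (-2.1895,1.9671)
  v4: (1-0.104)·(-3.37,-0.91) + 0.104·(-3.39,-0.79) = (-3.3721,-0.8975)
  v5: (1-0.104)·(-2.95,-1.83) + 0.104·(-3.49,-2.65) = (-3.0062,-1.9153)
  v6: (1-0.104)·(0.83,-4.63) + 0.104·(2.39,-3.18) = (0.9922,-4.4792)
  v7: (1-0.104)·(2.6,-3.22) + 0.104·(4.58,-2.96) = (2.8059,-3.1930)
  v8: (1-0.104)·(4.14,-0.65) + 0.104·(5.78,-0.05) = (4.3106,-0.5876)
Perimeter = Σ |v_{i+1} − v_i|:
  edge 1→2: √(-3.5978² + 1.7369²) = 3.9951 (running 3.9951)
  edge 2→3: √(-1.3166² + -1.2143²) = 1.7911 (running 5.7862)
  edge 3→4: √(-1.1826² + -2.8646²) = 3.0991 (running 8.8853)
  edge 4→5: √(0.3659² + -1.0178²) = 1.0815 (running 9.9669)
  edge 5→6: √(3.9984² + -2.5639²) = 4.7498 (running 14.7167)
  edge 6→7: √(1.8137² + 1.2862²) = 2.2235 (running 16.9402)
  edge 7→8: √(1.5046² + 2.6054²) = 3.0086 (running 19.9488)
  edge 8→1: √(-1.5857² + 2.0322²) = 2.5776 (running 22.5264)
Perimeter = 22.5264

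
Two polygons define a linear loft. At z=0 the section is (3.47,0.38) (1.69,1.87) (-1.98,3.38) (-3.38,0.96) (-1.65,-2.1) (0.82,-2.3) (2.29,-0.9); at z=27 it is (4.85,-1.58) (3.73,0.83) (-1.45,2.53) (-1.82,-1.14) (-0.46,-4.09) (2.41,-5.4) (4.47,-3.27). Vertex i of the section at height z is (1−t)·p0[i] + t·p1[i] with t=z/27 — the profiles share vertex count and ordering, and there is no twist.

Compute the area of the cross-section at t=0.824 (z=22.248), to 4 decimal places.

Area at t=0.824: 33.3090

Cross-section at t=0.824: each vertex is (1-t)·p0[i] + t·p1[i].
  v1: (1-0.824)·(3.47,0.38) + 0.824·(4.85,-1.58) = (4.6071,-1.2350)
  v2: (1-0.824)·(1.69,1.87) + 0.824·(3.73,0.83) = (3.3710,1.0130)
  v3: (1-0.824)·(-1.98,3.38) + 0.824·(-1.45,2.53) = (-1.5433,2.6796)
  v4: (1-0.824)·(-3.38,0.96) + 0.824·(-1.82,-1.14) = (-2.0946,-0.7704)
  v5: (1-0.824)·(-1.65,-2.1) + 0.824·(-0.46,-4.09) = (-0.6694,-3.7398)
  v6: (1-0.824)·(0.82,-2.3) + 0.824·(2.41,-5.4) = (2.1302,-4.8544)
  v7: (1-0.824)·(2.29,-0.9) + 0.824·(4.47,-3.27) = (4.0863,-2.8529)
Shoelace sum Σ(x_i·y_{i+1} − x_{i+1}·y_i):
  i=1: 4.6071·1.0130 − 3.3710·-1.2350 = +8.8305 (running +8.8305)
  i=2: 3.3710·2.6796 − -1.5433·1.0130 = +10.5962 (running +19.4267)
  i=3: -1.5433·-0.7704 − -2.0946·2.6796 = +6.8015 (running +26.2282)
  i=4: -2.0946·-3.7398 − -0.6694·-0.7704 = +7.3174 (running +33.5456)
  i=5: -0.6694·-4.8544 − 2.1302·-3.7398 = +11.2160 (running +44.7617)
  i=6: 2.1302·-2.8529 − 4.0863·-4.8544 = +13.7595 (running +58.5212)
  i=7: 4.0863·-1.2350 − 4.6071·-2.8529 = +8.0968 (running +66.6180)
Area = |Σ|/2 = |66.6180|/2 = 33.3090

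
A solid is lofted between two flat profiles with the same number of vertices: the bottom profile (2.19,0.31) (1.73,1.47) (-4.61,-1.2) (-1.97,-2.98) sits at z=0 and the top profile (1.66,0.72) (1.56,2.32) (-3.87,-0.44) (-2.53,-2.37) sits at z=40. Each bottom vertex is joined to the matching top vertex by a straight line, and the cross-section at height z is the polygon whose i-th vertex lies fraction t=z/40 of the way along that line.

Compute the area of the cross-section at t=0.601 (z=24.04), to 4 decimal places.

Area at t=0.601: 11.3104

Cross-section at t=0.601: each vertex is (1-t)·p0[i] + t·p1[i].
  v1: (1-0.601)·(2.19,0.31) + 0.601·(1.66,0.72) = (1.8715,0.5564)
  v2: (1-0.601)·(1.73,1.47) + 0.601·(1.56,2.32) = (1.6278,1.9808)
  v3: (1-0.601)·(-4.61,-1.2) + 0.601·(-3.87,-0.44) = (-4.1653,-0.7432)
  v4: (1-0.601)·(-1.97,-2.98) + 0.601·(-2.53,-2.37) = (-2.3066,-2.6134)
Shoelace sum Σ(x_i·y_{i+1} − x_{i+1}·y_i):
  i=1: 1.8715·1.9808 − 1.6278·0.5564 = +2.8014 (running +2.8014)
  i=2: 1.6278·-0.7432 − -4.1653·1.9808 = +7.0409 (running +9.8422)
  i=3: -4.1653·-2.6134 − -2.3066·-0.7432 = +9.1711 (running +19.0134)
  i=4: -2.3066·0.5564 − 1.8715·-2.6134 = +3.6075 (running +22.6209)
Area = |Σ|/2 = |22.6209|/2 = 11.3104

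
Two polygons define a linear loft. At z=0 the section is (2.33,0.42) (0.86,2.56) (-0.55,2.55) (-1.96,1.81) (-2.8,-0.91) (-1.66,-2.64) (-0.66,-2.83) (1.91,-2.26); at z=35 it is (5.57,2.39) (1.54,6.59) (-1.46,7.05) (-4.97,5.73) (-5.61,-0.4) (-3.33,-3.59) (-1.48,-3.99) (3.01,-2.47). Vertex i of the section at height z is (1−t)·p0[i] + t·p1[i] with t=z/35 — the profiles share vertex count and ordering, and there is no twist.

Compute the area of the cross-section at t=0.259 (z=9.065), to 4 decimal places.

Cross-section at t=0.259: each vertex is (1-t)·p0[i] + t·p1[i].
  v1: (1-0.259)·(2.33,0.42) + 0.259·(5.57,2.39) = (3.1692,0.9302)
  v2: (1-0.259)·(0.86,2.56) + 0.259·(1.54,6.59) = (1.0361,3.6038)
  v3: (1-0.259)·(-0.55,2.55) + 0.259·(-1.46,7.05) = (-0.7857,3.7155)
  v4: (1-0.259)·(-1.96,1.81) + 0.259·(-4.97,5.73) = (-2.7396,2.8253)
  v5: (1-0.259)·(-2.8,-0.91) + 0.259·(-5.61,-0.4) = (-3.5278,-0.7779)
  v6: (1-0.259)·(-1.66,-2.64) + 0.259·(-3.33,-3.59) = (-2.0925,-2.8861)
  v7: (1-0.259)·(-0.66,-2.83) + 0.259·(-1.48,-3.99) = (-0.8724,-3.1304)
  v8: (1-0.259)·(1.91,-2.26) + 0.259·(3.01,-2.47) = (2.1949,-2.3144)
Shoelace sum Σ(x_i·y_{i+1} − x_{i+1}·y_i):
  i=1: 3.1692·3.6038 − 1.0361·0.9302 = +10.4571 (running +10.4571)
  i=2: 1.0361·3.7155 − -0.7857·3.6038 = +6.6811 (running +17.1382)
  i=3: -0.7857·2.8253 − -2.7396·3.7155 = +7.9592 (running +25.0974)
  i=4: -2.7396·-0.7779 − -3.5278·2.8253 = +12.0981 (running +37.1955)
  i=5: -3.5278·-2.8861 − -2.0925·-0.7779 = +8.5536 (running +45.7491)
  i=6: -2.0925·-3.1304 − -0.8724·-2.8861 = +4.0328 (running +49.7819)
  i=7: -0.8724·-2.3144 − 2.1949·-3.1304 = +8.8900 (running +58.6720)
  i=8: 2.1949·0.9302 − 3.1692·-2.3144 = +9.3764 (running +68.0484)
Area = |Σ|/2 = |68.0484|/2 = 34.0242

Area at t=0.259: 34.0242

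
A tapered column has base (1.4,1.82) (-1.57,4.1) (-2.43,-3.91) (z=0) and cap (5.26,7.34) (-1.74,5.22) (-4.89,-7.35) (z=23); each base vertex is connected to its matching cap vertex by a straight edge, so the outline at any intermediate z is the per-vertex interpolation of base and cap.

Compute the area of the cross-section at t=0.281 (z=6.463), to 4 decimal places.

Area at t=0.281: 19.8431

Cross-section at t=0.281: each vertex is (1-t)·p0[i] + t·p1[i].
  v1: (1-0.281)·(1.4,1.82) + 0.281·(5.26,7.34) = (2.4847,3.3711)
  v2: (1-0.281)·(-1.57,4.1) + 0.281·(-1.74,5.22) = (-1.6178,4.4147)
  v3: (1-0.281)·(-2.43,-3.91) + 0.281·(-4.89,-7.35) = (-3.1213,-4.8766)
Shoelace sum Σ(x_i·y_{i+1} − x_{i+1}·y_i):
  i=1: 2.4847·4.4147 − -1.6178·3.3711 = +16.4228 (running +16.4228)
  i=2: -1.6178·-4.8766 − -3.1213·4.4147 = +21.6688 (running +38.0915)
  i=3: -3.1213·3.3711 − 2.4847·-4.8766 = +1.5947 (running +39.6862)
Area = |Σ|/2 = |39.6862|/2 = 19.8431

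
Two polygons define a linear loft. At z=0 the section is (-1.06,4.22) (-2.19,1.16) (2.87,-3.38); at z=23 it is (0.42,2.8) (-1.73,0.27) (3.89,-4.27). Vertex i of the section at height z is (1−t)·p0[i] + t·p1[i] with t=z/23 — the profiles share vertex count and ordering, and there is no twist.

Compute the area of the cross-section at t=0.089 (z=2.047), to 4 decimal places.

Cross-section at t=0.089: each vertex is (1-t)·p0[i] + t·p1[i].
  v1: (1-0.089)·(-1.06,4.22) + 0.089·(0.42,2.8) = (-0.9283,4.0936)
  v2: (1-0.089)·(-2.19,1.16) + 0.089·(-1.73,0.27) = (-2.1491,1.0808)
  v3: (1-0.089)·(2.87,-3.38) + 0.089·(3.89,-4.27) = (2.9608,-3.4592)
Shoelace sum Σ(x_i·y_{i+1} − x_{i+1}·y_i):
  i=1: -0.9283·1.0808 − -2.1491·4.0936 = +7.7942 (running +7.7942)
  i=2: -2.1491·-3.4592 − 2.9608·1.0808 = +4.2341 (running +12.0282)
  i=3: 2.9608·4.0936 − -0.9283·-3.4592 = +8.9092 (running +20.9374)
Area = |Σ|/2 = |20.9374|/2 = 10.4687

Area at t=0.089: 10.4687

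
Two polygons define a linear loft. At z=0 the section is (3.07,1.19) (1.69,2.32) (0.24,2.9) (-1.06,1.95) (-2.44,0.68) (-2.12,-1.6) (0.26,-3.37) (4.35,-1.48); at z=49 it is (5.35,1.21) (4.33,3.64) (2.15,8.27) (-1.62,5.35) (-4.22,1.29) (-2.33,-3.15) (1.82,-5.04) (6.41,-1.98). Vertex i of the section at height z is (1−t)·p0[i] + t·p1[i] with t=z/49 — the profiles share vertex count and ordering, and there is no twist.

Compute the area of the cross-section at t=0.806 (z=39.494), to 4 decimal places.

Cross-section at t=0.806: each vertex is (1-t)·p0[i] + t·p1[i].
  v1: (1-0.806)·(3.07,1.19) + 0.806·(5.35,1.21) = (4.9077,1.2061)
  v2: (1-0.806)·(1.69,2.32) + 0.806·(4.33,3.64) = (3.8178,3.3839)
  v3: (1-0.806)·(0.24,2.9) + 0.806·(2.15,8.27) = (1.7795,7.2282)
  v4: (1-0.806)·(-1.06,1.95) + 0.806·(-1.62,5.35) = (-1.5114,4.6904)
  v5: (1-0.806)·(-2.44,0.68) + 0.806·(-4.22,1.29) = (-3.8747,1.1717)
  v6: (1-0.806)·(-2.12,-1.6) + 0.806·(-2.33,-3.15) = (-2.2893,-2.8493)
  v7: (1-0.806)·(0.26,-3.37) + 0.806·(1.82,-5.04) = (1.5174,-4.7160)
  v8: (1-0.806)·(4.35,-1.48) + 0.806·(6.41,-1.98) = (6.0104,-1.8830)
Shoelace sum Σ(x_i·y_{i+1} − x_{i+1}·y_i):
  i=1: 4.9077·3.3839 − 3.8178·1.2061 = +12.0024 (running +12.0024)
  i=2: 3.8178·7.2282 − 1.7795·3.3839 = +21.5746 (running +33.5771)
  i=3: 1.7795·4.6904 − -1.5114·7.2282 = +19.2708 (running +52.8479)
  i=4: -1.5114·1.1717 − -3.8747·4.6904 = +16.4030 (running +69.2509)
  i=5: -3.8747·-2.8493 − -2.2893·1.1717 = +13.7224 (running +82.9732)
  i=6: -2.2893·-4.7160 − 1.5174·-2.8493 = +15.1196 (running +98.0929)
  i=7: 1.5174·-1.8830 − 6.0104·-4.7160 = +25.4878 (running +123.5806)
  i=8: 6.0104·1.2061 − 4.9077·-1.8830 = +16.4904 (running +140.0710)
Area = |Σ|/2 = |140.0710|/2 = 70.0355

Area at t=0.806: 70.0355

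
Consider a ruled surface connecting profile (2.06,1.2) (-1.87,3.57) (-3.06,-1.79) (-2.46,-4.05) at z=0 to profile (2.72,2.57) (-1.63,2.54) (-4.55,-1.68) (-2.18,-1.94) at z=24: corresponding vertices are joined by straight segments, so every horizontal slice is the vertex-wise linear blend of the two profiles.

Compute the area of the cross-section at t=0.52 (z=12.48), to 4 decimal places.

Cross-section at t=0.52: each vertex is (1-t)·p0[i] + t·p1[i].
  v1: (1-0.52)·(2.06,1.2) + 0.52·(2.72,2.57) = (2.4032,1.9124)
  v2: (1-0.52)·(-1.87,3.57) + 0.52·(-1.63,2.54) = (-1.7452,3.0344)
  v3: (1-0.52)·(-3.06,-1.79) + 0.52·(-4.55,-1.68) = (-3.8348,-1.7328)
  v4: (1-0.52)·(-2.46,-4.05) + 0.52·(-2.18,-1.94) = (-2.3144,-2.9528)
Shoelace sum Σ(x_i·y_{i+1} − x_{i+1}·y_i):
  i=1: 2.4032·3.0344 − -1.7452·1.9124 = +10.6298 (running +10.6298)
  i=2: -1.7452·-1.7328 − -3.8348·3.0344 = +14.6604 (running +25.2902)
  i=3: -3.8348·-2.9528 − -2.3144·-1.7328 = +7.3130 (running +32.6032)
  i=4: -2.3144·1.9124 − 2.4032·-2.9528 = +2.6701 (running +35.2733)
Area = |Σ|/2 = |35.2733|/2 = 17.6367

Area at t=0.52: 17.6367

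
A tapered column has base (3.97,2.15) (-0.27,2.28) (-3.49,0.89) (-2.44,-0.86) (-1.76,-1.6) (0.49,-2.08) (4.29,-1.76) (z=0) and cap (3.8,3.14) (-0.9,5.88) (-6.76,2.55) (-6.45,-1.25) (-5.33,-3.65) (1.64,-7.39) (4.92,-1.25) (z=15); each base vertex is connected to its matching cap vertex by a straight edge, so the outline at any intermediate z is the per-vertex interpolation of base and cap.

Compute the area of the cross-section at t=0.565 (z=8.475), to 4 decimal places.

Area at t=0.565: 63.0513

Cross-section at t=0.565: each vertex is (1-t)·p0[i] + t·p1[i].
  v1: (1-0.565)·(3.97,2.15) + 0.565·(3.8,3.14) = (3.8739,2.7094)
  v2: (1-0.565)·(-0.27,2.28) + 0.565·(-0.9,5.88) = (-0.6260,4.3140)
  v3: (1-0.565)·(-3.49,0.89) + 0.565·(-6.76,2.55) = (-5.3376,1.8279)
  v4: (1-0.565)·(-2.44,-0.86) + 0.565·(-6.45,-1.25) = (-4.7056,-1.0803)
  v5: (1-0.565)·(-1.76,-1.6) + 0.565·(-5.33,-3.65) = (-3.7771,-2.7582)
  v6: (1-0.565)·(0.49,-2.08) + 0.565·(1.64,-7.39) = (1.1397,-5.0801)
  v7: (1-0.565)·(4.29,-1.76) + 0.565·(4.92,-1.25) = (4.6460,-1.4718)
Shoelace sum Σ(x_i·y_{i+1} − x_{i+1}·y_i):
  i=1: 3.8739·4.3140 − -0.6260·2.7094 = +18.4081 (running +18.4081)
  i=2: -0.6260·1.8279 − -5.3376·4.3140 = +21.8820 (running +40.2902)
  i=3: -5.3376·-1.0803 − -4.7056·1.8279 = +14.3679 (running +54.6580)
  i=4: -4.7056·-2.7582 − -3.7771·-1.0803 = +8.8988 (running +63.5569)
  i=5: -3.7771·-5.0801 − 1.1397·-2.7582 = +22.3317 (running +85.8886)
  i=6: 1.1397·-1.4718 − 4.6460·-5.0801 = +21.9246 (running +107.8131)
  i=7: 4.6460·2.7094 − 3.8739·-1.4718 = +18.2894 (running +126.1025)
Area = |Σ|/2 = |126.1025|/2 = 63.0513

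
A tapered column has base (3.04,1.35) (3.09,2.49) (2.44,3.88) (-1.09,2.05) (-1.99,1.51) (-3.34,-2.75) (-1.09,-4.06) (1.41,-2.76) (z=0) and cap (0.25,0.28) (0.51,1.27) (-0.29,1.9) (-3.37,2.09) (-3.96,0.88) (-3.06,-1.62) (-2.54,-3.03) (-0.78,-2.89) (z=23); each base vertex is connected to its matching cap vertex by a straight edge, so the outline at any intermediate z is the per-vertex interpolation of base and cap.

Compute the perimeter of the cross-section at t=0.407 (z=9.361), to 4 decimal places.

Perimeter at t=0.407: 18.9478

Cross-section at t=0.407: each vertex is (1-t)·p0[i] + t·p1[i].
  v1: (1-0.407)·(3.04,1.35) + 0.407·(0.25,0.28) = (1.9045,0.9145)
  v2: (1-0.407)·(3.09,2.49) + 0.407·(0.51,1.27) = (2.0399,1.9935)
  v3: (1-0.407)·(2.44,3.88) + 0.407·(-0.29,1.9) = (1.3289,3.0741)
  v4: (1-0.407)·(-1.09,2.05) + 0.407·(-3.37,2.09) = (-2.0180,2.0663)
  v5: (1-0.407)·(-1.99,1.51) + 0.407·(-3.96,0.88) = (-2.7918,1.2536)
  v6: (1-0.407)·(-3.34,-2.75) + 0.407·(-3.06,-1.62) = (-3.2260,-2.2901)
  v7: (1-0.407)·(-1.09,-4.06) + 0.407·(-2.54,-3.03) = (-1.6801,-3.6408)
  v8: (1-0.407)·(1.41,-2.76) + 0.407·(-0.78,-2.89) = (0.5187,-2.8129)
Perimeter = Σ |v_{i+1} − v_i|:
  edge 1→2: √(0.1355² + 1.0790²) = 1.0874 (running 1.0874)
  edge 2→3: √(-0.7110² + 1.0807²) = 1.2936 (running 2.3810)
  edge 3→4: √(-3.3468² + -1.0079²) = 3.4953 (running 5.8764)
  edge 4→5: √(-0.7738² + -0.8127²) = 1.1222 (running 6.9985)
  edge 5→6: √(-0.4343² + -3.5437²) = 3.5702 (running 10.5687)
  edge 6→7: √(1.5459² + -1.3507²) = 2.0528 (running 12.6216)
  edge 7→8: √(2.1988² + 0.8279²) = 2.3495 (running 14.9711)
  edge 8→1: √(1.3858² + 3.7274²) = 3.9767 (running 18.9478)
Perimeter = 18.9478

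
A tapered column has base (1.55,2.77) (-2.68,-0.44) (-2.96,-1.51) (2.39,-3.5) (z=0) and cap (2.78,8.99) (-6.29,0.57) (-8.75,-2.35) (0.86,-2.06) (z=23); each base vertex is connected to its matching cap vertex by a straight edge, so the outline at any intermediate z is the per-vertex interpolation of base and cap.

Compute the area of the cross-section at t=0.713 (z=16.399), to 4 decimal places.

Cross-section at t=0.713: each vertex is (1-t)·p0[i] + t·p1[i].
  v1: (1-0.713)·(1.55,2.77) + 0.713·(2.78,8.99) = (2.4270,7.2049)
  v2: (1-0.713)·(-2.68,-0.44) + 0.713·(-6.29,0.57) = (-5.2539,0.2801)
  v3: (1-0.713)·(-2.96,-1.51) + 0.713·(-8.75,-2.35) = (-7.0883,-2.1089)
  v4: (1-0.713)·(2.39,-3.5) + 0.713·(0.86,-2.06) = (1.2991,-2.4733)
Shoelace sum Σ(x_i·y_{i+1} − x_{i+1}·y_i):
  i=1: 2.4270·0.2801 − -5.2539·7.2049 = +38.5337 (running +38.5337)
  i=2: -5.2539·-2.1089 − -7.0883·0.2801 = +13.0658 (running +51.5995)
  i=3: -7.0883·-2.4733 − 1.2991·-2.1089 = +20.2710 (running +71.8705)
  i=4: 1.2991·7.2049 − 2.4270·-2.4733 = +15.3625 (running +87.2330)
Area = |Σ|/2 = |87.2330|/2 = 43.6165

Area at t=0.713: 43.6165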